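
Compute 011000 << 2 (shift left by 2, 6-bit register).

Original: 011000 (decimal 24)
Shift left by 2 positions
Append 2 zeros on the right and drop the 2 high bits that overflow the 6-bit width
Result: 100000 (decimal 32)
Equivalent: 24 << 2 = 24 × 2^2 = 96, truncated to 6 bits = 32



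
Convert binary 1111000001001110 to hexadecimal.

Group into 4-bit nibbles from right:
  1111 = F
  0000 = 0
  0100 = 4
  1110 = E
Result: F04E



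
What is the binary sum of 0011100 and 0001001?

Add column by column from the right: bit + bit + carry-in; write the sum mod 2, carry 1 when the sum is 2 or 3.
carry:  0110000
        0011100
+       0001001
---------------
       00100101
(the carry out of the leftmost column, 0, becomes the leading bit)
Decimal check:
  0011100 = 16 + 8 + 4 = 28
  0001001 = 8 + 1 = 9
  28 + 9 = 37, and 00100101 = 32 + 4 + 1 = 37 ✓



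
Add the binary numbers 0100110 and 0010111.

Add column by column from the right: bit + bit + carry-in; write the sum mod 2, carry 1 when the sum is 2 or 3.
carry:  0001100
        0100110
+       0010111
---------------
       00111101
(the carry out of the leftmost column, 0, becomes the leading bit)
Decimal check:
  0100110 = 32 + 4 + 2 = 38
  0010111 = 16 + 4 + 2 + 1 = 23
  38 + 23 = 61, and 00111101 = 32 + 16 + 8 + 4 + 1 = 61 ✓



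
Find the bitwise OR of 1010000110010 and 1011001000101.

OR: 1 when either bit is 1
  1010000110010
| 1011001000101
---------------
  1011001110111
Decimal: 5170 | 5701 = 5751



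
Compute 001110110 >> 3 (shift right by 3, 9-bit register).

Original: 001110110 (decimal 118)
Shift right by 3 positions
Drop the 3 low bits; fill with zeros on the left
Result: 000001110 (decimal 14)
Equivalent: 118 >> 3 = 118 ÷ 2^3 = 14



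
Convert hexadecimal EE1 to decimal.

Expand by place value (powers of 16):
Digit values: E = 14
EE1 = 14 × 16^2 + 14 × 16^1 + 1 × 16^0
= 14 × 256 + 14 × 16 + 1 × 1
= 3584 + 224 + 1
= 3809



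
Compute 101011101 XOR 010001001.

XOR: 1 when bits differ
  101011101
^ 010001001
-----------
  111010100
Decimal: 349 ^ 137 = 468



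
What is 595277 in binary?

Using repeated division by 2:
595277 ÷ 2 = 297638 remainder 1
297638 ÷ 2 = 148819 remainder 0
148819 ÷ 2 = 74409 remainder 1
74409 ÷ 2 = 37204 remainder 1
37204 ÷ 2 = 18602 remainder 0
18602 ÷ 2 = 9301 remainder 0
9301 ÷ 2 = 4650 remainder 1
4650 ÷ 2 = 2325 remainder 0
2325 ÷ 2 = 1162 remainder 1
1162 ÷ 2 = 581 remainder 0
581 ÷ 2 = 290 remainder 1
290 ÷ 2 = 145 remainder 0
145 ÷ 2 = 72 remainder 1
72 ÷ 2 = 36 remainder 0
36 ÷ 2 = 18 remainder 0
18 ÷ 2 = 9 remainder 0
9 ÷ 2 = 4 remainder 1
4 ÷ 2 = 2 remainder 0
2 ÷ 2 = 1 remainder 0
1 ÷ 2 = 0 remainder 1
Reading remainders bottom to top: 10010001010101001101



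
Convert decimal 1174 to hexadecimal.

Using repeated division by 16 (digits 10–15 are A–F):
1174 ÷ 16 = 73 remainder 6
73 ÷ 16 = 4 remainder 9
4 ÷ 16 = 0 remainder 4
Reading remainders bottom to top: 496



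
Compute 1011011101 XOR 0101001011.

XOR: 1 when bits differ
  1011011101
^ 0101001011
------------
  1110010110
Decimal: 733 ^ 331 = 918



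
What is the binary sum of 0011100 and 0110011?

Add column by column from the right: bit + bit + carry-in; write the sum mod 2, carry 1 when the sum is 2 or 3.
carry:  1100000
        0011100
+       0110011
---------------
       01001111
(the carry out of the leftmost column, 0, becomes the leading bit)
Decimal check:
  0011100 = 16 + 8 + 4 = 28
  0110011 = 32 + 16 + 2 + 1 = 51
  28 + 51 = 79, and 01001111 = 64 + 8 + 4 + 2 + 1 = 79 ✓



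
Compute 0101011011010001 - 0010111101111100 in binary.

Method 1 - Direct subtraction (column by column from the right: bit − bit − borrow-in; if negative, add 2 and borrow 1 from the next column):
borrow: 0101111011111000
        0101011011010001
-       0010111101111100
------------------------
        0010011101010101

Method 2 - Add two's complement:
Two's complement of 0010111101111100: invert → 1101000010000011, add 1 → 1101000010000100
  0101011011010001
+ 1101000010000100
------------------
 10010011101010101  (end carry out of the top bit = 1)
Discarding the end carry: 0010011101010101
Decimal check:
  0101011011010001 = 16384 + 4096 + 1024 + 512 + 128 + 64 + 16 + 1 = 22225
  0010111101111100 = 8192 + 2048 + 1024 + 512 + 256 + 64 + 32 + 16 + 8 + 4 = 12156
  22225 - 12156 = 10069, and 0010011101010101 = 8192 + 1024 + 512 + 256 + 64 + 16 + 4 + 1 = 10069 ✓



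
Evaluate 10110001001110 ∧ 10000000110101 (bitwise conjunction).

AND: 1 only when both bits are 1
  10110001001110
& 10000000110101
----------------
  10000000000100
Decimal: 11342 & 8245 = 8196



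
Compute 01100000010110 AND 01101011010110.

AND: 1 only when both bits are 1
  01100000010110
& 01101011010110
----------------
  01100000010110
Decimal: 6166 & 6870 = 6166



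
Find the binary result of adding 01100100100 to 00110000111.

Add column by column from the right: bit + bit + carry-in; write the sum mod 2, carry 1 when the sum is 2 or 3.
carry:  11000001000
        01100100100
+       00110000111
-------------------
       010010101011
(the carry out of the leftmost column, 0, becomes the leading bit)
Decimal check:
  01100100100 = 512 + 256 + 32 + 4 = 804
  00110000111 = 256 + 128 + 4 + 2 + 1 = 391
  804 + 391 = 1195, and 010010101011 = 1024 + 128 + 32 + 8 + 2 + 1 = 1195 ✓



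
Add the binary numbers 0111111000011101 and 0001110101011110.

Add column by column from the right: bit + bit + carry-in; write the sum mod 2, carry 1 when the sum is 2 or 3.
carry:  1111100000111000
        0111111000011101
+       0001110101011110
------------------------
       01001101101111011
(the carry out of the leftmost column, 0, becomes the leading bit)
Decimal check:
  0111111000011101 = 16384 + 8192 + 4096 + 2048 + 1024 + 512 + 16 + 8 + 4 + 1 = 32285
  0001110101011110 = 4096 + 2048 + 1024 + 256 + 64 + 16 + 8 + 4 + 2 = 7518
  32285 + 7518 = 39803, and 01001101101111011 = 32768 + 4096 + 2048 + 512 + 256 + 64 + 32 + 16 + 8 + 2 + 1 = 39803 ✓



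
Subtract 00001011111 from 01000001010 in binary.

Method 1 - Direct subtraction (column by column from the right: bit − bit − borrow-in; if negative, add 2 and borrow 1 from the next column):
borrow: 01111111110
        01000001010
-       00001011111
-------------------
        00110101011

Method 2 - Add two's complement:
Two's complement of 00001011111: invert → 11110100000, add 1 → 11110100001
  01000001010
+ 11110100001
-------------
 100110101011  (end carry out of the top bit = 1)
Discarding the end carry: 00110101011
Decimal check:
  01000001010 = 512 + 8 + 2 = 522
  00001011111 = 64 + 16 + 8 + 4 + 2 + 1 = 95
  522 - 95 = 427, and 00110101011 = 256 + 128 + 32 + 8 + 2 + 1 = 427 ✓



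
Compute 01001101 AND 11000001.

AND: 1 only when both bits are 1
  01001101
& 11000001
----------
  01000001
Decimal: 77 & 193 = 65



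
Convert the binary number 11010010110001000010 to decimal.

Sum of powers of 2 for each 1-bit:
2^1 + 2^6 + 2^10 + 2^11 + 2^13 + 2^16 + 2^18 + 2^19
= 2 + 64 + 1024 + 2048 + 8192 + 65536 + 262144 + 524288
= 863298



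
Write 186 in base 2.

Using repeated division by 2:
186 ÷ 2 = 93 remainder 0
93 ÷ 2 = 46 remainder 1
46 ÷ 2 = 23 remainder 0
23 ÷ 2 = 11 remainder 1
11 ÷ 2 = 5 remainder 1
5 ÷ 2 = 2 remainder 1
2 ÷ 2 = 1 remainder 0
1 ÷ 2 = 0 remainder 1
Reading remainders bottom to top: 10111010



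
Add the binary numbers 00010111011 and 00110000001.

Add column by column from the right: bit + bit + carry-in; write the sum mod 2, carry 1 when the sum is 2 or 3.
carry:  01100000110
        00010111011
+       00110000001
-------------------
       001000111100
(the carry out of the leftmost column, 0, becomes the leading bit)
Decimal check:
  00010111011 = 128 + 32 + 16 + 8 + 2 + 1 = 187
  00110000001 = 256 + 128 + 1 = 385
  187 + 385 = 572, and 001000111100 = 512 + 32 + 16 + 8 + 4 = 572 ✓



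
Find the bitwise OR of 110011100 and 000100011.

OR: 1 when either bit is 1
  110011100
| 000100011
-----------
  110111111
Decimal: 412 | 35 = 447



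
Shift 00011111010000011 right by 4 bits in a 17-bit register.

Original: 00011111010000011 (decimal 16003)
Shift right by 4 positions
Drop the 4 low bits; fill with zeros on the left
Result: 00000001111101000 (decimal 1000)
Equivalent: 16003 >> 4 = 16003 ÷ 2^4 = 1000



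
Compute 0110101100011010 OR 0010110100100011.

OR: 1 when either bit is 1
  0110101100011010
| 0010110100100011
------------------
  0110111100111011
Decimal: 27418 | 11555 = 28475



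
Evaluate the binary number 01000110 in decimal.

Sum of powers of 2 for each 1-bit:
2^1 + 2^2 + 2^6
= 2 + 4 + 64
= 70



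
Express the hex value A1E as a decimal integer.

Expand by place value (powers of 16):
Digit values: A = 10, E = 14
A1E = 10 × 16^2 + 1 × 16^1 + 14 × 16^0
= 10 × 256 + 1 × 16 + 14 × 1
= 2560 + 16 + 14
= 2590



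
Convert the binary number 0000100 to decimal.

Sum of powers of 2 for each 1-bit:
2^2
= 4
= 4



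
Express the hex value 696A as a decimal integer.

Expand by place value (powers of 16):
Digit values: A = 10
696A = 6 × 16^3 + 9 × 16^2 + 6 × 16^1 + 10 × 16^0
= 6 × 4096 + 9 × 256 + 6 × 16 + 10 × 1
= 24576 + 2304 + 96 + 10
= 26986



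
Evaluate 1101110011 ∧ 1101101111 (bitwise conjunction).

AND: 1 only when both bits are 1
  1101110011
& 1101101111
------------
  1101100011
Decimal: 883 & 879 = 867



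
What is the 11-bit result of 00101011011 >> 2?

Original: 00101011011 (decimal 347)
Shift right by 2 positions
Drop the 2 low bits; fill with zeros on the left
Result: 00001010110 (decimal 86)
Equivalent: 347 >> 2 = 347 ÷ 2^2 = 86



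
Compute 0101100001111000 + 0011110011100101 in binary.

Add column by column from the right: bit + bit + carry-in; write the sum mod 2, carry 1 when the sum is 2 or 3.
carry:  1111000111000000
        0101100001111000
+       0011110011100101
------------------------
       01001010101011101
(the carry out of the leftmost column, 0, becomes the leading bit)
Decimal check:
  0101100001111000 = 16384 + 4096 + 2048 + 64 + 32 + 16 + 8 = 22648
  0011110011100101 = 8192 + 4096 + 2048 + 1024 + 128 + 64 + 32 + 4 + 1 = 15589
  22648 + 15589 = 38237, and 01001010101011101 = 32768 + 4096 + 1024 + 256 + 64 + 16 + 8 + 4 + 1 = 38237 ✓



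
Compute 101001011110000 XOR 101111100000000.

XOR: 1 when bits differ
  101001011110000
^ 101111100000000
-----------------
  000110111110000
Decimal: 21232 ^ 24320 = 3568



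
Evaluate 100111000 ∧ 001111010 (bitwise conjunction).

AND: 1 only when both bits are 1
  100111000
& 001111010
-----------
  000111000
Decimal: 312 & 122 = 56



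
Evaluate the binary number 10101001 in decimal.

Sum of powers of 2 for each 1-bit:
2^0 + 2^3 + 2^5 + 2^7
= 1 + 8 + 32 + 128
= 169



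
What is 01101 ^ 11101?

XOR: 1 when bits differ
  01101
^ 11101
-------
  10000
Decimal: 13 ^ 29 = 16



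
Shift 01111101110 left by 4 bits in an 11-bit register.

Original: 01111101110 (decimal 1006)
Shift left by 4 positions
Append 4 zeros on the right and drop the 4 high bits that overflow the 11-bit width
Result: 11011100000 (decimal 1760)
Equivalent: 1006 << 4 = 1006 × 2^4 = 16096, truncated to 11 bits = 1760



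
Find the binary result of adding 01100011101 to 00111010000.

Add column by column from the right: bit + bit + carry-in; write the sum mod 2, carry 1 when the sum is 2 or 3.
carry:  11000100000
        01100011101
+       00111010000
-------------------
       010011101101
(the carry out of the leftmost column, 0, becomes the leading bit)
Decimal check:
  01100011101 = 512 + 256 + 16 + 8 + 4 + 1 = 797
  00111010000 = 256 + 128 + 64 + 16 = 464
  797 + 464 = 1261, and 010011101101 = 1024 + 128 + 64 + 32 + 8 + 4 + 1 = 1261 ✓



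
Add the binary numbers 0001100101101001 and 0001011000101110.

Add column by column from the right: bit + bit + carry-in; write the sum mod 2, carry 1 when the sum is 2 or 3.
carry:  0010000011010000
        0001100101101001
+       0001011000101110
------------------------
       00010111110010111
(the carry out of the leftmost column, 0, becomes the leading bit)
Decimal check:
  0001100101101001 = 4096 + 2048 + 256 + 64 + 32 + 8 + 1 = 6505
  0001011000101110 = 4096 + 1024 + 512 + 32 + 8 + 4 + 2 = 5678
  6505 + 5678 = 12183, and 00010111110010111 = 8192 + 2048 + 1024 + 512 + 256 + 128 + 16 + 4 + 2 + 1 = 12183 ✓



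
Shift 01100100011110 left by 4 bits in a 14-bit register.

Original: 01100100011110 (decimal 6430)
Shift left by 4 positions
Append 4 zeros on the right and drop the 4 high bits that overflow the 14-bit width
Result: 01000111100000 (decimal 4576)
Equivalent: 6430 << 4 = 6430 × 2^4 = 102880, truncated to 14 bits = 4576



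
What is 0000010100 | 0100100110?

OR: 1 when either bit is 1
  0000010100
| 0100100110
------------
  0100110110
Decimal: 20 | 294 = 310



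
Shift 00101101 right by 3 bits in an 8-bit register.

Original: 00101101 (decimal 45)
Shift right by 3 positions
Drop the 3 low bits; fill with zeros on the left
Result: 00000101 (decimal 5)
Equivalent: 45 >> 3 = 45 ÷ 2^3 = 5



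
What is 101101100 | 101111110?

OR: 1 when either bit is 1
  101101100
| 101111110
-----------
  101111110
Decimal: 364 | 382 = 382



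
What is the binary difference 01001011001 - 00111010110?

Method 1 - Direct subtraction (column by column from the right: bit − bit − borrow-in; if negative, add 2 and borrow 1 from the next column):
borrow: 01100001100
        01001011001
-       00111010110
-------------------
        00010000011

Method 2 - Add two's complement:
Two's complement of 00111010110: invert → 11000101001, add 1 → 11000101010
  01001011001
+ 11000101010
-------------
 100010000011  (end carry out of the top bit = 1)
Discarding the end carry: 00010000011
Decimal check:
  01001011001 = 512 + 64 + 16 + 8 + 1 = 601
  00111010110 = 256 + 128 + 64 + 16 + 4 + 2 = 470
  601 - 470 = 131, and 00010000011 = 128 + 2 + 1 = 131 ✓



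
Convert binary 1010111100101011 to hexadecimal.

Group into 4-bit nibbles from right:
  1010 = A
  1111 = F
  0010 = 2
  1011 = B
Result: AF2B



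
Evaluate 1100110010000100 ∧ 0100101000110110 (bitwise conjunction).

AND: 1 only when both bits are 1
  1100110010000100
& 0100101000110110
------------------
  0100100000000100
Decimal: 52356 & 18998 = 18436



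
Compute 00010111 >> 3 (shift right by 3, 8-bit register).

Original: 00010111 (decimal 23)
Shift right by 3 positions
Drop the 3 low bits; fill with zeros on the left
Result: 00000010 (decimal 2)
Equivalent: 23 >> 3 = 23 ÷ 2^3 = 2



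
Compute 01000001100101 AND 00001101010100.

AND: 1 only when both bits are 1
  01000001100101
& 00001101010100
----------------
  00000001000100
Decimal: 4197 & 852 = 68



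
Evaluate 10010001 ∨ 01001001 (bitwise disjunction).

OR: 1 when either bit is 1
  10010001
| 01001001
----------
  11011001
Decimal: 145 | 73 = 217



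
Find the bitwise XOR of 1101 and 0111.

XOR: 1 when bits differ
  1101
^ 0111
------
  1010
Decimal: 13 ^ 7 = 10



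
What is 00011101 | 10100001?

OR: 1 when either bit is 1
  00011101
| 10100001
----------
  10111101
Decimal: 29 | 161 = 189



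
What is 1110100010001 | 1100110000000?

OR: 1 when either bit is 1
  1110100010001
| 1100110000000
---------------
  1110110010001
Decimal: 7441 | 6528 = 7569



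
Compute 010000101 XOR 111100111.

XOR: 1 when bits differ
  010000101
^ 111100111
-----------
  101100010
Decimal: 133 ^ 487 = 354



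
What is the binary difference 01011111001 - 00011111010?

Method 1 - Direct subtraction (column by column from the right: bit − bit − borrow-in; if negative, add 2 and borrow 1 from the next column):
borrow: 01111111100
        01011111001
-       00011111010
-------------------
        00111111111

Method 2 - Add two's complement:
Two's complement of 00011111010: invert → 11100000101, add 1 → 11100000110
  01011111001
+ 11100000110
-------------
 100111111111  (end carry out of the top bit = 1)
Discarding the end carry: 00111111111
Decimal check:
  01011111001 = 512 + 128 + 64 + 32 + 16 + 8 + 1 = 761
  00011111010 = 128 + 64 + 32 + 16 + 8 + 2 = 250
  761 - 250 = 511, and 00111111111 = 256 + 128 + 64 + 32 + 16 + 8 + 4 + 2 + 1 = 511 ✓



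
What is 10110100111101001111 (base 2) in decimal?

Sum of powers of 2 for each 1-bit:
2^0 + 2^1 + 2^2 + 2^3 + 2^6 + 2^8 + 2^9 + 2^10 + 2^11 + 2^14 + 2^16 + 2^17 + 2^19
= 1 + 2 + 4 + 8 + 64 + 256 + 512 + 1024 + 2048 + 16384 + 65536 + 131072 + 524288
= 741199



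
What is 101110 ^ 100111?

XOR: 1 when bits differ
  101110
^ 100111
--------
  001001
Decimal: 46 ^ 39 = 9



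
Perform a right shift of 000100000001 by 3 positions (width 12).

Original: 000100000001 (decimal 257)
Shift right by 3 positions
Drop the 3 low bits; fill with zeros on the left
Result: 000000100000 (decimal 32)
Equivalent: 257 >> 3 = 257 ÷ 2^3 = 32



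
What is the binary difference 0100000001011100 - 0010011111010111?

Method 1 - Direct subtraction (column by column from the right: bit − bit − borrow-in; if negative, add 2 and borrow 1 from the next column):
borrow: 0111111100001110
        0100000001011100
-       0010011111010111
------------------------
        0001100010000101

Method 2 - Add two's complement:
Two's complement of 0010011111010111: invert → 1101100000101000, add 1 → 1101100000101001
  0100000001011100
+ 1101100000101001
------------------
 10001100010000101  (end carry out of the top bit = 1)
Discarding the end carry: 0001100010000101
Decimal check:
  0100000001011100 = 16384 + 64 + 16 + 8 + 4 = 16476
  0010011111010111 = 8192 + 1024 + 512 + 256 + 128 + 64 + 16 + 4 + 2 + 1 = 10199
  16476 - 10199 = 6277, and 0001100010000101 = 4096 + 2048 + 128 + 4 + 1 = 6277 ✓



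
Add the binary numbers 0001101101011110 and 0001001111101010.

Add column by column from the right: bit + bit + carry-in; write the sum mod 2, carry 1 when the sum is 2 or 3.
carry:  0010011111111100
        0001101101011110
+       0001001111101010
------------------------
       00010111101001000
(the carry out of the leftmost column, 0, becomes the leading bit)
Decimal check:
  0001101101011110 = 4096 + 2048 + 512 + 256 + 64 + 16 + 8 + 4 + 2 = 7006
  0001001111101010 = 4096 + 512 + 256 + 128 + 64 + 32 + 8 + 2 = 5098
  7006 + 5098 = 12104, and 00010111101001000 = 8192 + 2048 + 1024 + 512 + 256 + 64 + 8 = 12104 ✓



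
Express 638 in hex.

Using repeated division by 16 (digits 10–15 are A–F):
638 ÷ 16 = 39 remainder 14 (E)
39 ÷ 16 = 2 remainder 7
2 ÷ 16 = 0 remainder 2
Reading remainders bottom to top: 27E



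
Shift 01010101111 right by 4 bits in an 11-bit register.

Original: 01010101111 (decimal 687)
Shift right by 4 positions
Drop the 4 low bits; fill with zeros on the left
Result: 00000101010 (decimal 42)
Equivalent: 687 >> 4 = 687 ÷ 2^4 = 42



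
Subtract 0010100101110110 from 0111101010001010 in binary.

Method 1 - Direct subtraction (column by column from the right: bit − bit − borrow-in; if negative, add 2 and borrow 1 from the next column):
borrow: 0000001011101000
        0111101010001010
-       0010100101110110
------------------------
        0101000100010100

Method 2 - Add two's complement:
Two's complement of 0010100101110110: invert → 1101011010001001, add 1 → 1101011010001010
  0111101010001010
+ 1101011010001010
------------------
 10101000100010100  (end carry out of the top bit = 1)
Discarding the end carry: 0101000100010100
Decimal check:
  0111101010001010 = 16384 + 8192 + 4096 + 2048 + 512 + 128 + 8 + 2 = 31370
  0010100101110110 = 8192 + 2048 + 256 + 64 + 32 + 16 + 4 + 2 = 10614
  31370 - 10614 = 20756, and 0101000100010100 = 16384 + 4096 + 256 + 16 + 4 = 20756 ✓



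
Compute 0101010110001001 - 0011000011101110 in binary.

Method 1 - Direct subtraction (column by column from the right: bit − bit − borrow-in; if negative, add 2 and borrow 1 from the next column):
borrow: 0100000111111100
        0101010110001001
-       0011000011101110
------------------------
        0010010010011011

Method 2 - Add two's complement:
Two's complement of 0011000011101110: invert → 1100111100010001, add 1 → 1100111100010010
  0101010110001001
+ 1100111100010010
------------------
 10010010010011011  (end carry out of the top bit = 1)
Discarding the end carry: 0010010010011011
Decimal check:
  0101010110001001 = 16384 + 4096 + 1024 + 256 + 128 + 8 + 1 = 21897
  0011000011101110 = 8192 + 4096 + 128 + 64 + 32 + 8 + 4 + 2 = 12526
  21897 - 12526 = 9371, and 0010010010011011 = 8192 + 1024 + 128 + 16 + 8 + 2 + 1 = 9371 ✓



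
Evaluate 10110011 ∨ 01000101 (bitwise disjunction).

OR: 1 when either bit is 1
  10110011
| 01000101
----------
  11110111
Decimal: 179 | 69 = 247



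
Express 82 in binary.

Using repeated division by 2:
82 ÷ 2 = 41 remainder 0
41 ÷ 2 = 20 remainder 1
20 ÷ 2 = 10 remainder 0
10 ÷ 2 = 5 remainder 0
5 ÷ 2 = 2 remainder 1
2 ÷ 2 = 1 remainder 0
1 ÷ 2 = 0 remainder 1
Reading remainders bottom to top: 1010010



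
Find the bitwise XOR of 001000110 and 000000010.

XOR: 1 when bits differ
  001000110
^ 000000010
-----------
  001000100
Decimal: 70 ^ 2 = 68



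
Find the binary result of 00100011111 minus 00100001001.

Method 1 - Direct subtraction (column by column from the right: bit − bit − borrow-in; if negative, add 2 and borrow 1 from the next column):
borrow: 00000000000
        00100011111
-       00100001001
-------------------
        00000010110

Method 2 - Add two's complement:
Two's complement of 00100001001: invert → 11011110110, add 1 → 11011110111
  00100011111
+ 11011110111
-------------
 100000010110  (end carry out of the top bit = 1)
Discarding the end carry: 00000010110
Decimal check:
  00100011111 = 256 + 16 + 8 + 4 + 2 + 1 = 287
  00100001001 = 256 + 8 + 1 = 265
  287 - 265 = 22, and 00000010110 = 16 + 4 + 2 = 22 ✓



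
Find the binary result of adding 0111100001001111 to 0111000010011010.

Add column by column from the right: bit + bit + carry-in; write the sum mod 2, carry 1 when the sum is 2 or 3.
carry:  1110000000111100
        0111100001001111
+       0111000010011010
------------------------
       01110100011101001
(the carry out of the leftmost column, 0, becomes the leading bit)
Decimal check:
  0111100001001111 = 16384 + 8192 + 4096 + 2048 + 64 + 8 + 4 + 2 + 1 = 30799
  0111000010011010 = 16384 + 8192 + 4096 + 128 + 16 + 8 + 2 = 28826
  30799 + 28826 = 59625, and 01110100011101001 = 32768 + 16384 + 8192 + 2048 + 128 + 64 + 32 + 8 + 1 = 59625 ✓



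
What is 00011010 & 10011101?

AND: 1 only when both bits are 1
  00011010
& 10011101
----------
  00011000
Decimal: 26 & 157 = 24



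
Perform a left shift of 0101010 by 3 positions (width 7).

Original: 0101010 (decimal 42)
Shift left by 3 positions
Append 3 zeros on the right and drop the 3 high bits that overflow the 7-bit width
Result: 1010000 (decimal 80)
Equivalent: 42 << 3 = 42 × 2^3 = 336, truncated to 7 bits = 80



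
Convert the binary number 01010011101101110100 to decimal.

Sum of powers of 2 for each 1-bit:
2^2 + 2^4 + 2^5 + 2^6 + 2^8 + 2^9 + 2^11 + 2^12 + 2^13 + 2^16 + 2^18
= 4 + 16 + 32 + 64 + 256 + 512 + 2048 + 4096 + 8192 + 65536 + 262144
= 342900



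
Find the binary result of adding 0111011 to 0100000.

Add column by column from the right: bit + bit + carry-in; write the sum mod 2, carry 1 when the sum is 2 or 3.
carry:  1000000
        0111011
+       0100000
---------------
       01011011
(the carry out of the leftmost column, 0, becomes the leading bit)
Decimal check:
  0111011 = 32 + 16 + 8 + 2 + 1 = 59
  0100000 = 32
  59 + 32 = 91, and 01011011 = 64 + 16 + 8 + 2 + 1 = 91 ✓



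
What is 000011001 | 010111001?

OR: 1 when either bit is 1
  000011001
| 010111001
-----------
  010111001
Decimal: 25 | 185 = 185



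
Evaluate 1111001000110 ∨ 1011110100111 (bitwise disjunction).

OR: 1 when either bit is 1
  1111001000110
| 1011110100111
---------------
  1111111100111
Decimal: 7750 | 6055 = 8167



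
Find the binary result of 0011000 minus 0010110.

Method 1 - Direct subtraction (column by column from the right: bit − bit − borrow-in; if negative, add 2 and borrow 1 from the next column):
borrow: 0001100
        0011000
-       0010110
---------------
        0000010

Method 2 - Add two's complement:
Two's complement of 0010110: invert → 1101001, add 1 → 1101010
  0011000
+ 1101010
---------
 10000010  (end carry out of the top bit = 1)
Discarding the end carry: 0000010
Decimal check:
  0011000 = 16 + 8 = 24
  0010110 = 16 + 4 + 2 = 22
  24 - 22 = 2, and 0000010 = 2 ✓



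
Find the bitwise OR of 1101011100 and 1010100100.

OR: 1 when either bit is 1
  1101011100
| 1010100100
------------
  1111111100
Decimal: 860 | 676 = 1020



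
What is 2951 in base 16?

Using repeated division by 16 (digits 10–15 are A–F):
2951 ÷ 16 = 184 remainder 7
184 ÷ 16 = 11 remainder 8
11 ÷ 16 = 0 remainder 11 (B)
Reading remainders bottom to top: B87



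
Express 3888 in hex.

Using repeated division by 16 (digits 10–15 are A–F):
3888 ÷ 16 = 243 remainder 0
243 ÷ 16 = 15 remainder 3
15 ÷ 16 = 0 remainder 15 (F)
Reading remainders bottom to top: F30



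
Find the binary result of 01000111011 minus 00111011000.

Method 1 - Direct subtraction (column by column from the right: bit − bit − borrow-in; if negative, add 2 and borrow 1 from the next column):
borrow: 01110000000
        01000111011
-       00111011000
-------------------
        00001100011

Method 2 - Add two's complement:
Two's complement of 00111011000: invert → 11000100111, add 1 → 11000101000
  01000111011
+ 11000101000
-------------
 100001100011  (end carry out of the top bit = 1)
Discarding the end carry: 00001100011
Decimal check:
  01000111011 = 512 + 32 + 16 + 8 + 2 + 1 = 571
  00111011000 = 256 + 128 + 64 + 16 + 8 = 472
  571 - 472 = 99, and 00001100011 = 64 + 32 + 2 + 1 = 99 ✓



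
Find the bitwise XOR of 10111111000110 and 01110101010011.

XOR: 1 when bits differ
  10111111000110
^ 01110101010011
----------------
  11001010010101
Decimal: 12230 ^ 7507 = 12949



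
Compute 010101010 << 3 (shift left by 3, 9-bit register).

Original: 010101010 (decimal 170)
Shift left by 3 positions
Append 3 zeros on the right and drop the 3 high bits that overflow the 9-bit width
Result: 101010000 (decimal 336)
Equivalent: 170 << 3 = 170 × 2^3 = 1360, truncated to 9 bits = 336



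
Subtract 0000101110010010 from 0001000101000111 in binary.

Method 1 - Direct subtraction (column by column from the right: bit − bit − borrow-in; if negative, add 2 and borrow 1 from the next column):
borrow: 0001111101100000
        0001000101000111
-       0000101110010010
------------------------
        0000010110110101

Method 2 - Add two's complement:
Two's complement of 0000101110010010: invert → 1111010001101101, add 1 → 1111010001101110
  0001000101000111
+ 1111010001101110
------------------
 10000010110110101  (end carry out of the top bit = 1)
Discarding the end carry: 0000010110110101
Decimal check:
  0001000101000111 = 4096 + 256 + 64 + 4 + 2 + 1 = 4423
  0000101110010010 = 2048 + 512 + 256 + 128 + 16 + 2 = 2962
  4423 - 2962 = 1461, and 0000010110110101 = 1024 + 256 + 128 + 32 + 16 + 4 + 1 = 1461 ✓



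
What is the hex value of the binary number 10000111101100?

Group into 4-bit nibbles from right:
  0010 = 2
  0001 = 1
  1110 = E
  1100 = C
Result: 21EC



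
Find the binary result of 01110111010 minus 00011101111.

Method 1 - Direct subtraction (column by column from the right: bit − bit − borrow-in; if negative, add 2 and borrow 1 from the next column):
borrow: 00110011110
        01110111010
-       00011101111
-------------------
        01011001011

Method 2 - Add two's complement:
Two's complement of 00011101111: invert → 11100010000, add 1 → 11100010001
  01110111010
+ 11100010001
-------------
 101011001011  (end carry out of the top bit = 1)
Discarding the end carry: 01011001011
Decimal check:
  01110111010 = 512 + 256 + 128 + 32 + 16 + 8 + 2 = 954
  00011101111 = 128 + 64 + 32 + 8 + 4 + 2 + 1 = 239
  954 - 239 = 715, and 01011001011 = 512 + 128 + 64 + 8 + 2 + 1 = 715 ✓



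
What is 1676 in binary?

Using repeated division by 2:
1676 ÷ 2 = 838 remainder 0
838 ÷ 2 = 419 remainder 0
419 ÷ 2 = 209 remainder 1
209 ÷ 2 = 104 remainder 1
104 ÷ 2 = 52 remainder 0
52 ÷ 2 = 26 remainder 0
26 ÷ 2 = 13 remainder 0
13 ÷ 2 = 6 remainder 1
6 ÷ 2 = 3 remainder 0
3 ÷ 2 = 1 remainder 1
1 ÷ 2 = 0 remainder 1
Reading remainders bottom to top: 11010001100



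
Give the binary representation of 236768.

Using repeated division by 2:
236768 ÷ 2 = 118384 remainder 0
118384 ÷ 2 = 59192 remainder 0
59192 ÷ 2 = 29596 remainder 0
29596 ÷ 2 = 14798 remainder 0
14798 ÷ 2 = 7399 remainder 0
7399 ÷ 2 = 3699 remainder 1
3699 ÷ 2 = 1849 remainder 1
1849 ÷ 2 = 924 remainder 1
924 ÷ 2 = 462 remainder 0
462 ÷ 2 = 231 remainder 0
231 ÷ 2 = 115 remainder 1
115 ÷ 2 = 57 remainder 1
57 ÷ 2 = 28 remainder 1
28 ÷ 2 = 14 remainder 0
14 ÷ 2 = 7 remainder 0
7 ÷ 2 = 3 remainder 1
3 ÷ 2 = 1 remainder 1
1 ÷ 2 = 0 remainder 1
Reading remainders bottom to top: 111001110011100000



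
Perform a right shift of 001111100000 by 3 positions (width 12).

Original: 001111100000 (decimal 992)
Shift right by 3 positions
Drop the 3 low bits; fill with zeros on the left
Result: 000001111100 (decimal 124)
Equivalent: 992 >> 3 = 992 ÷ 2^3 = 124



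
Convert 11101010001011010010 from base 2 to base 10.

Sum of powers of 2 for each 1-bit:
2^1 + 2^4 + 2^6 + 2^7 + 2^9 + 2^13 + 2^15 + 2^17 + 2^18 + 2^19
= 2 + 16 + 64 + 128 + 512 + 8192 + 32768 + 131072 + 262144 + 524288
= 959186



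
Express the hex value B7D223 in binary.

Convert each hex digit to 4 bits:
  B = 1011
  7 = 0111
  D = 1101
  2 = 0010
  2 = 0010
  3 = 0011
Concatenate: 101101111101001000100011



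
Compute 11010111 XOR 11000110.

XOR: 1 when bits differ
  11010111
^ 11000110
----------
  00010001
Decimal: 215 ^ 198 = 17



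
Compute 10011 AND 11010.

AND: 1 only when both bits are 1
  10011
& 11010
-------
  10010
Decimal: 19 & 26 = 18



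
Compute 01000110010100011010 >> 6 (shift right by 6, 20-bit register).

Original: 01000110010100011010 (decimal 288026)
Shift right by 6 positions
Drop the 6 low bits; fill with zeros on the left
Result: 00000001000110010100 (decimal 4500)
Equivalent: 288026 >> 6 = 288026 ÷ 2^6 = 4500



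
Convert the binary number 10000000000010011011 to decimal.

Sum of powers of 2 for each 1-bit:
2^0 + 2^1 + 2^3 + 2^4 + 2^7 + 2^19
= 1 + 2 + 8 + 16 + 128 + 524288
= 524443



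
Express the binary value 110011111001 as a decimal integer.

Sum of powers of 2 for each 1-bit:
2^0 + 2^3 + 2^4 + 2^5 + 2^6 + 2^7 + 2^10 + 2^11
= 1 + 8 + 16 + 32 + 64 + 128 + 1024 + 2048
= 3321



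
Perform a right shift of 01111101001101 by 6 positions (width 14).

Original: 01111101001101 (decimal 8013)
Shift right by 6 positions
Drop the 6 low bits; fill with zeros on the left
Result: 00000001111101 (decimal 125)
Equivalent: 8013 >> 6 = 8013 ÷ 2^6 = 125



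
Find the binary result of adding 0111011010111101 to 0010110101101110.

Add column by column from the right: bit + bit + carry-in; write the sum mod 2, carry 1 when the sum is 2 or 3.
carry:  1111111111111000
        0111011010111101
+       0010110101101110
------------------------
       01010010000101011
(the carry out of the leftmost column, 0, becomes the leading bit)
Decimal check:
  0111011010111101 = 16384 + 8192 + 4096 + 1024 + 512 + 128 + 32 + 16 + 8 + 4 + 1 = 30397
  0010110101101110 = 8192 + 2048 + 1024 + 256 + 64 + 32 + 8 + 4 + 2 = 11630
  30397 + 11630 = 42027, and 01010010000101011 = 32768 + 8192 + 1024 + 32 + 8 + 2 + 1 = 42027 ✓



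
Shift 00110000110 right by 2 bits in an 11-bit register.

Original: 00110000110 (decimal 390)
Shift right by 2 positions
Drop the 2 low bits; fill with zeros on the left
Result: 00001100001 (decimal 97)
Equivalent: 390 >> 2 = 390 ÷ 2^2 = 97



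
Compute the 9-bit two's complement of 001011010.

Original: 001011010
Step 1 - Invert all bits: 110100101
Step 2 - Add 1: 110100110
Verification: 001011010 + 110100110 = 1000000000; discarding the end carry (carry out of the top bit) leaves the 9-bit value 000000000, as required for x + (-x)



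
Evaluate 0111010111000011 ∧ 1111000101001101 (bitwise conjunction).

AND: 1 only when both bits are 1
  0111010111000011
& 1111000101001101
------------------
  0111000101000001
Decimal: 30147 & 61773 = 28993



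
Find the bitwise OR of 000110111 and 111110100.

OR: 1 when either bit is 1
  000110111
| 111110100
-----------
  111110111
Decimal: 55 | 500 = 503



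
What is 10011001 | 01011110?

OR: 1 when either bit is 1
  10011001
| 01011110
----------
  11011111
Decimal: 153 | 94 = 223



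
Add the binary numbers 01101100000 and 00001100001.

Add column by column from the right: bit + bit + carry-in; write the sum mod 2, carry 1 when the sum is 2 or 3.
carry:  00011000000
        01101100000
+       00001100001
-------------------
       001111000001
(the carry out of the leftmost column, 0, becomes the leading bit)
Decimal check:
  01101100000 = 512 + 256 + 64 + 32 = 864
  00001100001 = 64 + 32 + 1 = 97
  864 + 97 = 961, and 001111000001 = 512 + 256 + 128 + 64 + 1 = 961 ✓



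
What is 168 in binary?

Using repeated division by 2:
168 ÷ 2 = 84 remainder 0
84 ÷ 2 = 42 remainder 0
42 ÷ 2 = 21 remainder 0
21 ÷ 2 = 10 remainder 1
10 ÷ 2 = 5 remainder 0
5 ÷ 2 = 2 remainder 1
2 ÷ 2 = 1 remainder 0
1 ÷ 2 = 0 remainder 1
Reading remainders bottom to top: 10101000



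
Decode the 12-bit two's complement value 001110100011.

Binary: 001110100011
Sign bit: 0 (non-negative)
Read directly as an unsigned value:
001110100011 = 512 + 256 + 128 + 32 + 2 + 1 = 931
Value: 931



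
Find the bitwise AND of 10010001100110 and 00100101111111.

AND: 1 only when both bits are 1
  10010001100110
& 00100101111111
----------------
  00000001100110
Decimal: 9318 & 2431 = 102



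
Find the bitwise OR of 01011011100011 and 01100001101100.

OR: 1 when either bit is 1
  01011011100011
| 01100001101100
----------------
  01111011101111
Decimal: 5859 | 6252 = 7919



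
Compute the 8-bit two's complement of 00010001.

Original: 00010001
Step 1 - Invert all bits: 11101110
Step 2 - Add 1: 11101111
Verification: 00010001 + 11101111 = 100000000; discarding the end carry (carry out of the top bit) leaves the 8-bit value 00000000, as required for x + (-x)



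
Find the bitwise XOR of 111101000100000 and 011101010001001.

XOR: 1 when bits differ
  111101000100000
^ 011101010001001
-----------------
  100000010101001
Decimal: 31264 ^ 14985 = 16553



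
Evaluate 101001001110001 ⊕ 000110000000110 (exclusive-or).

XOR: 1 when bits differ
  101001001110001
^ 000110000000110
-----------------
  101111001110111
Decimal: 21105 ^ 3078 = 24183



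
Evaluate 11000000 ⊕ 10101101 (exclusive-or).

XOR: 1 when bits differ
  11000000
^ 10101101
----------
  01101101
Decimal: 192 ^ 173 = 109



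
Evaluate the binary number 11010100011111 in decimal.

Sum of powers of 2 for each 1-bit:
2^0 + 2^1 + 2^2 + 2^3 + 2^4 + 2^8 + 2^10 + 2^12 + 2^13
= 1 + 2 + 4 + 8 + 16 + 256 + 1024 + 4096 + 8192
= 13599



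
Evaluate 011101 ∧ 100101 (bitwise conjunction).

AND: 1 only when both bits are 1
  011101
& 100101
--------
  000101
Decimal: 29 & 37 = 5



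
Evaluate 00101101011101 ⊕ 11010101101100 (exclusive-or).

XOR: 1 when bits differ
  00101101011101
^ 11010101101100
----------------
  11111000110001
Decimal: 2909 ^ 13676 = 15921



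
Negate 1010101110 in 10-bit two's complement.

Original (sign bit 1, negative): 1010101110
Step 1 - Invert all bits: 0101010001
Step 2 - Add 1: 0101010010
Verification: 1010101110 + 0101010010 = 10000000000; discarding the end carry (carry out of the top bit) leaves the 10-bit value 0000000000, as required for x + (-x)



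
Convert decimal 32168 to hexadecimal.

Using repeated division by 16 (digits 10–15 are A–F):
32168 ÷ 16 = 2010 remainder 8
2010 ÷ 16 = 125 remainder 10 (A)
125 ÷ 16 = 7 remainder 13 (D)
7 ÷ 16 = 0 remainder 7
Reading remainders bottom to top: 7DA8



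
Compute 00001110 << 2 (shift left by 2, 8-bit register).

Original: 00001110 (decimal 14)
Shift left by 2 positions
Append 2 zeros on the right
Result: 00111000 (decimal 56)
Equivalent: 14 << 2 = 14 × 2^2 = 56



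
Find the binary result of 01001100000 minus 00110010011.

Method 1 - Direct subtraction (column by column from the right: bit − bit − borrow-in; if negative, add 2 and borrow 1 from the next column):
borrow: 01100111110
        01001100000
-       00110010011
-------------------
        00011001101

Method 2 - Add two's complement:
Two's complement of 00110010011: invert → 11001101100, add 1 → 11001101101
  01001100000
+ 11001101101
-------------
 100011001101  (end carry out of the top bit = 1)
Discarding the end carry: 00011001101
Decimal check:
  01001100000 = 512 + 64 + 32 = 608
  00110010011 = 256 + 128 + 16 + 2 + 1 = 403
  608 - 403 = 205, and 00011001101 = 128 + 64 + 8 + 4 + 1 = 205 ✓



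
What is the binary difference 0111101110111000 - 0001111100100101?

Method 1 - Direct subtraction (column by column from the right: bit − bit − borrow-in; if negative, add 2 and borrow 1 from the next column):
borrow: 0011100000001110
        0111101110111000
-       0001111100100101
------------------------
        0101110010010011

Method 2 - Add two's complement:
Two's complement of 0001111100100101: invert → 1110000011011010, add 1 → 1110000011011011
  0111101110111000
+ 1110000011011011
------------------
 10101110010010011  (end carry out of the top bit = 1)
Discarding the end carry: 0101110010010011
Decimal check:
  0111101110111000 = 16384 + 8192 + 4096 + 2048 + 512 + 256 + 128 + 32 + 16 + 8 = 31672
  0001111100100101 = 4096 + 2048 + 1024 + 512 + 256 + 32 + 4 + 1 = 7973
  31672 - 7973 = 23699, and 0101110010010011 = 16384 + 4096 + 2048 + 1024 + 128 + 16 + 2 + 1 = 23699 ✓



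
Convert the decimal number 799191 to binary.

Using repeated division by 2:
799191 ÷ 2 = 399595 remainder 1
399595 ÷ 2 = 199797 remainder 1
199797 ÷ 2 = 99898 remainder 1
99898 ÷ 2 = 49949 remainder 0
49949 ÷ 2 = 24974 remainder 1
24974 ÷ 2 = 12487 remainder 0
12487 ÷ 2 = 6243 remainder 1
6243 ÷ 2 = 3121 remainder 1
3121 ÷ 2 = 1560 remainder 1
1560 ÷ 2 = 780 remainder 0
780 ÷ 2 = 390 remainder 0
390 ÷ 2 = 195 remainder 0
195 ÷ 2 = 97 remainder 1
97 ÷ 2 = 48 remainder 1
48 ÷ 2 = 24 remainder 0
24 ÷ 2 = 12 remainder 0
12 ÷ 2 = 6 remainder 0
6 ÷ 2 = 3 remainder 0
3 ÷ 2 = 1 remainder 1
1 ÷ 2 = 0 remainder 1
Reading remainders bottom to top: 11000011000111010111



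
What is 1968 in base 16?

Using repeated division by 16 (digits 10–15 are A–F):
1968 ÷ 16 = 123 remainder 0
123 ÷ 16 = 7 remainder 11 (B)
7 ÷ 16 = 0 remainder 7
Reading remainders bottom to top: 7B0



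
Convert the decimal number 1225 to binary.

Using repeated division by 2:
1225 ÷ 2 = 612 remainder 1
612 ÷ 2 = 306 remainder 0
306 ÷ 2 = 153 remainder 0
153 ÷ 2 = 76 remainder 1
76 ÷ 2 = 38 remainder 0
38 ÷ 2 = 19 remainder 0
19 ÷ 2 = 9 remainder 1
9 ÷ 2 = 4 remainder 1
4 ÷ 2 = 2 remainder 0
2 ÷ 2 = 1 remainder 0
1 ÷ 2 = 0 remainder 1
Reading remainders bottom to top: 10011001001



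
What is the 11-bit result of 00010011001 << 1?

Original: 00010011001 (decimal 153)
Shift left by 1 position
Append 1 zero on the right
Result: 00100110010 (decimal 306)
Equivalent: 153 << 1 = 153 × 2^1 = 306



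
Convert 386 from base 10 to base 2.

Using repeated division by 2:
386 ÷ 2 = 193 remainder 0
193 ÷ 2 = 96 remainder 1
96 ÷ 2 = 48 remainder 0
48 ÷ 2 = 24 remainder 0
24 ÷ 2 = 12 remainder 0
12 ÷ 2 = 6 remainder 0
6 ÷ 2 = 3 remainder 0
3 ÷ 2 = 1 remainder 1
1 ÷ 2 = 0 remainder 1
Reading remainders bottom to top: 110000010

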